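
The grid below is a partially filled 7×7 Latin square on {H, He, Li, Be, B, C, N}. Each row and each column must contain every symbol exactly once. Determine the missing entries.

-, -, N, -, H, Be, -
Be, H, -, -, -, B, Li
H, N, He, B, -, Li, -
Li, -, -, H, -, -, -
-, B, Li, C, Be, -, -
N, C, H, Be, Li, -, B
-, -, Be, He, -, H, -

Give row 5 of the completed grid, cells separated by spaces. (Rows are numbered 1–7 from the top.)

(r1,c4) = Li
(r2,c3) = C
(r2,c4) = N
(r2,c5) = He
(r3,c5) = C
(r3,c7) = Be
(r4,c3) = B
(r4,c5) = N
(r5,c1) = He
(r5,c6) = N
(r5,c7) = H

He B Li C Be N H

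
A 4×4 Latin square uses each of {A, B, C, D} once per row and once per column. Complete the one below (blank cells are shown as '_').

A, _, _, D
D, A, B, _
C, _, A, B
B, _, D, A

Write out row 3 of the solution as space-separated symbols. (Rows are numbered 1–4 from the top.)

C D A B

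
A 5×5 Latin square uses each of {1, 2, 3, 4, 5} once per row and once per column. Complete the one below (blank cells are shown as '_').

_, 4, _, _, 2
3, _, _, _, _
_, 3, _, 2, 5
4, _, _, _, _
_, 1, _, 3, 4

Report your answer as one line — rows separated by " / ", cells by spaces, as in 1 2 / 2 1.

(r2,c5) = 1
(r3,c1) = 1
(r3,c3) = 4
(r4,c5) = 3
(r1,c1) = 5
(r1,c4) = 1
(r4,c4) = 5
(r5,c1) = 2
(r5,c3) = 5
(r1,c3) = 3
(r2,c3) = 2
(r2,c4) = 4
(r4,c2) = 2
(r4,c3) = 1
(r2,c2) = 5

5 4 3 1 2 / 3 5 2 4 1 / 1 3 4 2 5 / 4 2 1 5 3 / 2 1 5 3 4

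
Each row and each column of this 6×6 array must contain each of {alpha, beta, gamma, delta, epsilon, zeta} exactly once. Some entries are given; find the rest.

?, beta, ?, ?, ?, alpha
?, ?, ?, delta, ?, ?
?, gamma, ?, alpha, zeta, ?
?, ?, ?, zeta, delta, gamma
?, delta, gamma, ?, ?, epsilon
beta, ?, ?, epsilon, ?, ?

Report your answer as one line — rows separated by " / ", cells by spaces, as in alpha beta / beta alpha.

delta beta zeta gamma epsilon alpha / gamma alpha epsilon delta beta zeta / epsilon gamma delta alpha zeta beta / alpha epsilon beta zeta delta gamma / zeta delta gamma beta alpha epsilon / beta zeta alpha epsilon gamma delta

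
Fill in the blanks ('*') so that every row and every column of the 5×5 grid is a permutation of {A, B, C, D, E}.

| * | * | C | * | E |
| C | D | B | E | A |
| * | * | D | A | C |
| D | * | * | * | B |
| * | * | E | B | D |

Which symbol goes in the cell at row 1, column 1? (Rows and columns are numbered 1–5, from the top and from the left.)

B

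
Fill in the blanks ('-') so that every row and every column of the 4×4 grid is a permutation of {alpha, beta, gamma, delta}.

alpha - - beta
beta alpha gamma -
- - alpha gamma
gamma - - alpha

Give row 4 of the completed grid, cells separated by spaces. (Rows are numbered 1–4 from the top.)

gamma delta beta alpha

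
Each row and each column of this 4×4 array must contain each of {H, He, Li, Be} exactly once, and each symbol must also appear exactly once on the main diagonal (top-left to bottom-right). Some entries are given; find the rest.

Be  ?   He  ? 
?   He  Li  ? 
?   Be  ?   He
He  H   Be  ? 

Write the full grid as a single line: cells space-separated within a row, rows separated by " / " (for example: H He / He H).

(r1,c2) = Li
(r1,c4) = H
(r2,c1) = H
(r2,c4) = Be
(r3,c1) = Li
(r3,c3) = H
(r4,c4) = Li

Be Li He H / H He Li Be / Li Be H He / He H Be Li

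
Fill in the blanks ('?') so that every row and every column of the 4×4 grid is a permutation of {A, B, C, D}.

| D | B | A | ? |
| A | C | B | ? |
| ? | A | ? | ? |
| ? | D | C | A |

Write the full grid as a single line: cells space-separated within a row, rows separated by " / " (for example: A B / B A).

D B A C / A C B D / C A D B / B D C A

Cell (r1,c4): row 1 has {A,B,D}; column 4 has {A} → C.
Cell (r2,c4): row 2 has {A,B,C}; column 4 has {A,C} → D.
Cell (r3,c3): row 3 has {A}; column 3 has {A,B,C} → D.
Cell (r3,c4): row 3 has {A,D}; column 4 has {A,C,D} → B.
Cell (r4,c1): row 4 has {A,C,D}; column 1 has {A,D} → B.
Cell (r3,c1): row 3 has {A,B,D}; column 1 has {A,B,D} → C.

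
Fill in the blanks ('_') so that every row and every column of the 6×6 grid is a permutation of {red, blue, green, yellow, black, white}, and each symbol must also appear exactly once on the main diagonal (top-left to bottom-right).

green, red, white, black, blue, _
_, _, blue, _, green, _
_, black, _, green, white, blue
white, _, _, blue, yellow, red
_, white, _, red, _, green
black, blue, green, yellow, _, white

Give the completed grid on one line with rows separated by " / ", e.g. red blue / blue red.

green red white black blue yellow / red yellow blue white green black / yellow black red green white blue / white green black blue yellow red / blue white yellow red black green / black blue green yellow red white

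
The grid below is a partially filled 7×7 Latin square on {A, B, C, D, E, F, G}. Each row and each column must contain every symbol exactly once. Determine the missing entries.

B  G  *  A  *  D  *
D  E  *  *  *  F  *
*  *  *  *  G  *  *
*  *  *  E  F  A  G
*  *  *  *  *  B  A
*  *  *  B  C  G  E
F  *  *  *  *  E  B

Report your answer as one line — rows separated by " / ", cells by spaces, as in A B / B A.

(r1,c5) = E
(r2,c7) = C
(r3,c6) = C
(r4,c1) = C
(r5,c5) = D
(r6,c1) = A
(r7,c5) = A
(r1,c7) = F
(r2,c4) = G
(r2,c5) = B
(r3,c1) = E
(r3,c7) = D
(r5,c1) = G
(r1,c3) = C
(r2,c3) = A
(r3,c4) = F
(r5,c4) = C
(r7,c4) = D
(r3,c3) = B
(r4,c3) = D
(r5,c2) = F
(r5,c3) = E
(r6,c2) = D
(r6,c3) = F
(r7,c2) = C
(r7,c3) = G
(r3,c2) = A
(r4,c2) = B

B G C A E D F / D E A G B F C / E A B F G C D / C B D E F A G / G F E C D B A / A D F B C G E / F C G D A E B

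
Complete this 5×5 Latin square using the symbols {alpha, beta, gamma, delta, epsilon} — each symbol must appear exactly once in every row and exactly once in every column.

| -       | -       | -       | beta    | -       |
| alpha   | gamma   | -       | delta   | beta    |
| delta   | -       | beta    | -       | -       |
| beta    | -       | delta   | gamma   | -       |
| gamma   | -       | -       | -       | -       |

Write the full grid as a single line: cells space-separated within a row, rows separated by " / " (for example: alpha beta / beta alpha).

epsilon delta gamma beta alpha / alpha gamma epsilon delta beta / delta epsilon beta alpha gamma / beta alpha delta gamma epsilon / gamma beta alpha epsilon delta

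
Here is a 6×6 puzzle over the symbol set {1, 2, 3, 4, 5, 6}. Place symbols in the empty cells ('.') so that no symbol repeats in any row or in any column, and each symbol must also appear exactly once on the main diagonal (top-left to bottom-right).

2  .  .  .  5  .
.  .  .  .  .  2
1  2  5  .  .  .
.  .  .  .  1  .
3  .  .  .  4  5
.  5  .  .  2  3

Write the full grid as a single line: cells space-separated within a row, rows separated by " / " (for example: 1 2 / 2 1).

2 4 6 3 5 1 / 4 1 3 5 6 2 / 1 2 5 4 3 6 / 5 3 2 6 1 4 / 3 6 1 2 4 5 / 6 5 4 1 2 3

Cell (r4,c4): row 4 has {1}; column 4 is empty so far; the diagonal has {2,3,4,5} → 6.
Cell (r4,c6): row 4 has {1,6}; column 6 has {2,3,5} → 4.
Cell (r2,c2): row 2 has {2}; column 2 has {2,5}; the diagonal has {2,3,4,5,6} → 1.
Cell (r3,c6): row 3 has {1,2,5}; column 6 has {2,3,4,5} → 6.
Cell (r4,c1): row 4 has {1,4,6}; column 1 has {1,2,3} → 5.
Cell (r4,c2): row 4 has {1,4,5,6}; column 2 has {1,2,5} → 3.
Cell (r4,c3): row 4 has {1,3,4,5,6}; column 3 has {5} → 2.
Cell (r5,c2): row 5 has {3,4,5}; column 2 has {1,2,3,5} → 6.
Cell (r5,c3): row 5 has {3,4,5,6}; column 3 has {2,5} → 1.
Cell (r5,c4): row 5 has {1,3,4,5,6}; column 4 has {6} → 2.
Cell (r1,c2): row 1 has {2,5}; column 2 has {1,2,3,5,6} → 4.
Cell (r1,c6): row 1 has {2,4,5}; column 6 has {2,3,4,5,6} → 1.
Cell (r3,c5): row 3 has {1,2,5,6}; column 5 has {1,2,4,5} → 3.
Cell (r1,c4): row 1 has {1,2,4,5}; column 4 has {2,6} → 3.
Cell (r2,c5): row 2 has {1,2}; column 5 has {1,2,3,4,5} → 6.
Cell (r3,c4): row 3 has {1,2,3,5,6}; column 4 has {2,3,6} → 4.
Cell (r6,c4): row 6 has {2,3,5}; column 4 has {2,3,4,6} → 1.
Cell (r1,c3): row 1 has {1,2,3,4,5}; column 3 has {1,2,5} → 6.
Cell (r2,c1): row 2 has {1,2,6}; column 1 has {1,2,3,5} → 4.
Cell (r2,c3): row 2 has {1,2,4,6}; column 3 has {1,2,5,6} → 3.
Cell (r2,c4): row 2 has {1,2,3,4,6}; column 4 has {1,2,3,4,6} → 5.
Cell (r6,c1): row 6 has {1,2,3,5}; column 1 has {1,2,3,4,5} → 6.
Cell (r6,c3): row 6 has {1,2,3,5,6}; column 3 has {1,2,3,5,6} → 4.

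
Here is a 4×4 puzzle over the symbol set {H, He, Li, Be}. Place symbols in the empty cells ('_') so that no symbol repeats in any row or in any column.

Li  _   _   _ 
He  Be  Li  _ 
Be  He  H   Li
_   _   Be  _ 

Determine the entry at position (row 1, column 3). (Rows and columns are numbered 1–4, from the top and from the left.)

(r1,c2) = H
(r1,c3) = He

He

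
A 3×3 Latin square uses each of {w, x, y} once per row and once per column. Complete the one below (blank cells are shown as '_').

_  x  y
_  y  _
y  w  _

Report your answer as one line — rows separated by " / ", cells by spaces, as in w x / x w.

(r1,c1) = w
(r2,c1) = x
(r2,c3) = w
(r3,c3) = x

w x y / x y w / y w x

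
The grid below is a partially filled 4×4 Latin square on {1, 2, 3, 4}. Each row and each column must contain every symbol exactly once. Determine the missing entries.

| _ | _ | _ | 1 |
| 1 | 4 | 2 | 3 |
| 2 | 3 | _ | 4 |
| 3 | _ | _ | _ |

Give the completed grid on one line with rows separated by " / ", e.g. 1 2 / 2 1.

4 2 3 1 / 1 4 2 3 / 2 3 1 4 / 3 1 4 2

(r1,c1) = 4
(r1,c2) = 2
(r1,c3) = 3
(r3,c3) = 1
(r4,c2) = 1
(r4,c3) = 4
(r4,c4) = 2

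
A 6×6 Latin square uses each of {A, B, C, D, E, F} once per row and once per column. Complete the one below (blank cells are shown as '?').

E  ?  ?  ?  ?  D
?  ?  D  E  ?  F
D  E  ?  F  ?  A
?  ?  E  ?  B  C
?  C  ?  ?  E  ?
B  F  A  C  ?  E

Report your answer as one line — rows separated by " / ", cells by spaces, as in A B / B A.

At row 3, column 5: row 3 has {A,D,E,F}; column 5 has {B,E}; that leaves C.
At row 5, column 6: row 5 has {C,E}; column 6 has {A,C,D,E,F}; that leaves B.
At row 6, column 5: row 6 has {A,B,C,E,F}; column 5 has {B,C,E}; that leaves D.
At row 2, column 5: row 2 has {D,E,F}; column 5 has {B,C,D,E}; that leaves A.
At row 3, column 3: row 3 has {A,C,D,E,F}; column 3 has {A,D,E}; that leaves B.
At row 5, column 3: row 5 has {B,C,E}; column 3 has {A,B,D,E}; that leaves F.
At row 1, column 3: row 1 has {D,E}; column 3 has {A,B,D,E,F}; that leaves C.
At row 1, column 5: row 1 has {C,D,E}; column 5 has {A,B,C,D,E}; that leaves F.
At row 2, column 1: row 2 has {A,D,E,F}; column 1 has {B,D,E}; that leaves C.
At row 2, column 2: row 2 has {A,C,D,E,F}; column 2 has {C,E,F}; that leaves B.
At row 5, column 1: row 5 has {B,C,E,F}; column 1 has {B,C,D,E}; that leaves A.
At row 5, column 4: row 5 has {A,B,C,E,F}; column 4 has {C,E,F}; that leaves D.
At row 1, column 2: row 1 has {C,D,E,F}; column 2 has {B,C,E,F}; that leaves A.
At row 1, column 4: row 1 has {A,C,D,E,F}; column 4 has {C,D,E,F}; that leaves B.
At row 4, column 1: row 4 has {B,C,E}; column 1 has {A,B,C,D,E}; that leaves F.
At row 4, column 2: row 4 has {B,C,E,F}; column 2 has {A,B,C,E,F}; that leaves D.
At row 4, column 4: row 4 has {B,C,D,E,F}; column 4 has {B,C,D,E,F}; that leaves A.

E A C B F D / C B D E A F / D E B F C A / F D E A B C / A C F D E B / B F A C D E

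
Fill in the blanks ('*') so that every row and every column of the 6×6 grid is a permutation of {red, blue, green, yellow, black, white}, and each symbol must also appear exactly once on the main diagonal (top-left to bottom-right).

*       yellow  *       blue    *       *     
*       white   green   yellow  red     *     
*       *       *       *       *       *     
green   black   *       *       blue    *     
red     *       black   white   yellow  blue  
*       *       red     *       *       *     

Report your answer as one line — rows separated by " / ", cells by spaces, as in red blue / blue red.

black yellow white blue green red / blue white green yellow red black / white red blue green black yellow / green black yellow red blue white / red green black white yellow blue / yellow blue red black white green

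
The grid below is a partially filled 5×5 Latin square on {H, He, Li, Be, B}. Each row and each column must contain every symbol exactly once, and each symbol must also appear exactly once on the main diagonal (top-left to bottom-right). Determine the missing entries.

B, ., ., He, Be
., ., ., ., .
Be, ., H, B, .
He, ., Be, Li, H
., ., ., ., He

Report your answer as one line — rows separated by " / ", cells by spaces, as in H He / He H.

(r1,c3) = Li
(r2,c2) = Be
(r2,c4) = H
(r3,c5) = Li
(r4,c2) = B
(r5,c3) = B
(r5,c4) = Be
(r1,c2) = H
(r2,c1) = Li
(r2,c3) = He
(r2,c5) = B
(r3,c2) = He
(r5,c1) = H
(r5,c2) = Li

B H Li He Be / Li Be He H B / Be He H B Li / He B Be Li H / H Li B Be He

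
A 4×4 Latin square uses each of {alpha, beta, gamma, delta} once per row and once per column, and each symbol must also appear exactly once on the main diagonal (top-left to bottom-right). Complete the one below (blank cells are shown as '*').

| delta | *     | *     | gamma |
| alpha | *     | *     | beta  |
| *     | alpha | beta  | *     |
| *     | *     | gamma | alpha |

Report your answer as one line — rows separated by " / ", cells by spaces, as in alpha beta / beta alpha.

delta beta alpha gamma / alpha gamma delta beta / gamma alpha beta delta / beta delta gamma alpha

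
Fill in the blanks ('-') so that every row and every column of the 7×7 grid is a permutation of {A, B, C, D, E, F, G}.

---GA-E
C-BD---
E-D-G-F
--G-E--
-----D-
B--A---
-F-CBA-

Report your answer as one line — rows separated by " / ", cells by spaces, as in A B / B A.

(r2,c5): row 2 has {B,C,D}; column 5 has {A,B,E,G}, so it must be F.
(r3,c4): row 3 has {D,E,F,G}; column 4 has {A,C,D,G}, so it must be B.
(r3,c6): row 3 has {B,D,E,F,G}; column 6 has {A,D}, so it must be C.
(r4,c4): row 4 has {E,G}; column 4 has {A,B,C,D,G}, so it must be F.
(r4,c6): row 4 has {E,F,G}; column 6 has {A,C,D}, so it must be B.
(r5,c4): row 5 has {D}; column 4 has {A,B,C,D,F,G}, so it must be E.
(r5,c5): row 5 has {D,E}; column 5 has {A,B,E,F,G}, so it must be C.
(r6,c5): row 6 has {A,B}; column 5 has {A,B,C,E,F,G}, so it must be D.
(r7,c3): row 7 has {A,B,C,F}; column 3 has {B,D,G}, so it must be E.
(r1,c6): row 1 has {A,E,G}; column 6 has {A,B,C,D}, so it must be F.
(r3,c2): row 3 has {B,C,D,E,F,G}; column 2 has {F}, so it must be A.
(r1,c1): row 1 has {A,E,F,G}; column 1 has {B,C,E}, so it must be D.
(r1,c3): row 1 has {A,D,E,F,G}; column 3 has {B,D,E,G}, so it must be C.
(r4,c1): row 4 has {B,E,F,G}; column 1 has {B,C,D,E}, so it must be A.
(r6,c3): row 6 has {A,B,D}; column 3 has {B,C,D,E,G}, so it must be F.
(r7,c1): row 7 has {A,B,C,E,F}; column 1 has {A,B,C,D,E}, so it must be G.
(r7,c7): row 7 has {A,B,C,E,F,G}; column 7 has {E,F}, so it must be D.
(r1,c2): row 1 has {A,C,D,E,F,G}; column 2 has {A,F}, so it must be B.
(r4,c7): row 4 has {A,B,E,F,G}; column 7 has {D,E,F}, so it must be C.
(r5,c1): row 5 has {C,D,E}; column 1 has {A,B,C,D,E,G}, so it must be F.
(r5,c2): row 5 has {C,D,E,F}; column 2 has {A,B,F}, so it must be G.
(r5,c3): row 5 has {C,D,E,F,G}; column 3 has {B,C,D,E,F,G}, so it must be A.
(r5,c7): row 5 has {A,C,D,E,F,G}; column 7 has {C,D,E,F}, so it must be B.
(r6,c7): row 6 has {A,B,D,F}; column 7 has {B,C,D,E,F}, so it must be G.
(r2,c2): row 2 has {B,C,D,F}; column 2 has {A,B,F,G}, so it must be E.
(r2,c6): row 2 has {B,C,D,E,F}; column 6 has {A,B,C,D,F}, so it must be G.
(r2,c7): row 2 has {B,C,D,E,F,G}; column 7 has {B,C,D,E,F,G}, so it must be A.
(r4,c2): row 4 has {A,B,C,E,F,G}; column 2 has {A,B,E,F,G}, so it must be D.
(r6,c2): row 6 has {A,B,D,F,G}; column 2 has {A,B,D,E,F,G}, so it must be C.
(r6,c6): row 6 has {A,B,C,D,F,G}; column 6 has {A,B,C,D,F,G}, so it must be E.

D B C G A F E / C E B D F G A / E A D B G C F / A D G F E B C / F G A E C D B / B C F A D E G / G F E C B A D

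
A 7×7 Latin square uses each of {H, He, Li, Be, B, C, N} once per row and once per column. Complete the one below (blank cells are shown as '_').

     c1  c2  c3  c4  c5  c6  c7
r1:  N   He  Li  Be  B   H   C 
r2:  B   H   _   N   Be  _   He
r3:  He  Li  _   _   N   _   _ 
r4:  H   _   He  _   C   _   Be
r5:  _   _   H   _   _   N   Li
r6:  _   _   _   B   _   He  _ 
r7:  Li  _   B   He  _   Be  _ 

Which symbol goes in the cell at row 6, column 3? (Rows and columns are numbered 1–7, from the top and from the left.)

N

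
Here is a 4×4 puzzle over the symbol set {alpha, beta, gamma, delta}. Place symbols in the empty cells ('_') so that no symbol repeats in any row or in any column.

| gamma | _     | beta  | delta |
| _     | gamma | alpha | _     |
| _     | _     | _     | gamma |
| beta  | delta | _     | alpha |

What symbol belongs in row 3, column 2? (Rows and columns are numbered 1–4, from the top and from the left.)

beta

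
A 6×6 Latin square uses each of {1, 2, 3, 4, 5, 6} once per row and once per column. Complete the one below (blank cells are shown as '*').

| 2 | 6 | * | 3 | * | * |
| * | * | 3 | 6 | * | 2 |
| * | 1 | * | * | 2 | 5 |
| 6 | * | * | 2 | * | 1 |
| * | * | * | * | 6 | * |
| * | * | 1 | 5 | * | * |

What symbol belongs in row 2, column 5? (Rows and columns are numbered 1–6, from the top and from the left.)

4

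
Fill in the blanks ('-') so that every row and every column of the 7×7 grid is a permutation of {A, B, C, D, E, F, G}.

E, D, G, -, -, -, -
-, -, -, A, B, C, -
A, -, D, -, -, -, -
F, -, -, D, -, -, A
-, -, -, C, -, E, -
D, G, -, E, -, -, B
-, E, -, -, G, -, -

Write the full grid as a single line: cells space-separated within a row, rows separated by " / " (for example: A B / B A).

E D G F A B C / G F E A B C D / A B D G C F E / F C B D E G A / B A F C D E G / D G C E F A B / C E A B G D F

Cell (r2,c1): row 2 has {A,B,C}; column 1 has {A,D,E,F} → G.
Cell (r2,c2): row 2 has {A,B,C,G}; column 2 has {D,E,G} → F.
Cell (r2,c3): row 2 has {A,B,C,F,G}; column 3 has {D,G} → E.
Cell (r2,c7): row 2 has {A,B,C,E,F,G}; column 7 has {A,B} → D.
Cell (r5,c1): row 5 has {C,E}; column 1 has {A,D,E,F,G} → B.
Cell (r5,c2): row 5 has {B,C,E}; column 2 has {D,E,F,G} → A.
Cell (r5,c3): row 5 has {A,B,C,E}; column 3 has {D,E,G} → F.
Cell (r5,c5): row 5 has {A,B,C,E,F}; column 5 has {B,G} → D.
Cell (r5,c7): row 5 has {A,B,C,D,E,F}; column 7 has {A,B,D} → G.
Cell (r7,c1): row 7 has {E,G}; column 1 has {A,B,D,E,F,G} → C.
Cell (r7,c7): row 7 has {C,E,G}; column 7 has {A,B,D,G} → F.
Cell (r1,c7): row 1 has {D,E,G}; column 7 has {A,B,D,F,G} → C.
Cell (r3,c7): row 3 has {A,D}; column 7 has {A,B,C,D,F,G} → E.
Cell (r7,c4): row 7 has {C,E,F,G}; column 4 has {A,C,D,E} → B.
Cell (r1,c4): row 1 has {C,D,E,G}; column 4 has {A,B,C,D,E} → F.
Cell (r1,c5): row 1 has {C,D,E,F,G}; column 5 has {B,D,G} → A.
Cell (r1,c6): row 1 has {A,C,D,E,F,G}; column 6 has {C,E} → B.
Cell (r3,c4): row 3 has {A,D,E}; column 4 has {A,B,C,D,E,F} → G.
Cell (r3,c6): row 3 has {A,D,E,G}; column 6 has {B,C,E} → F.
Cell (r4,c6): row 4 has {A,D,F}; column 6 has {B,C,E,F} → G.
Cell (r6,c6): row 6 has {B,D,E,G}; column 6 has {B,C,E,F,G} → A.
Cell (r7,c3): row 7 has {B,C,E,F,G}; column 3 has {D,E,F,G} → A.
Cell (r7,c6): row 7 has {A,B,C,E,F,G}; column 6 has {A,B,C,E,F,G} → D.
Cell (r3,c5): row 3 has {A,D,E,F,G}; column 5 has {A,B,D,G} → C.
Cell (r4,c5): row 4 has {A,D,F,G}; column 5 has {A,B,C,D,G} → E.
Cell (r6,c3): row 6 has {A,B,D,E,G}; column 3 has {A,D,E,F,G} → C.
Cell (r6,c5): row 6 has {A,B,C,D,E,G}; column 5 has {A,B,C,D,E,G} → F.
Cell (r3,c2): row 3 has {A,C,D,E,F,G}; column 2 has {A,D,E,F,G} → B.
Cell (r4,c2): row 4 has {A,D,E,F,G}; column 2 has {A,B,D,E,F,G} → C.
Cell (r4,c3): row 4 has {A,C,D,E,F,G}; column 3 has {A,C,D,E,F,G} → B.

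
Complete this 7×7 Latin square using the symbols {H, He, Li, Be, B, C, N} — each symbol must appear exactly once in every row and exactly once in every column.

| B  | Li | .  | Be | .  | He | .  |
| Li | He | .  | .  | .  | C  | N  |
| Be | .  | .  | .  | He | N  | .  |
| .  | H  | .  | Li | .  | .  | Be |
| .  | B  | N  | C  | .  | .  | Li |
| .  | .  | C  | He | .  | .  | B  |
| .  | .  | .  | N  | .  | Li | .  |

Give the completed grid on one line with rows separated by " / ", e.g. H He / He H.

B Li H Be N He C / Li He Be H B C N / Be C Li B He N H / N H He Li C B Be / He B N C Be H Li / H N C He Li Be B / C Be B N H Li He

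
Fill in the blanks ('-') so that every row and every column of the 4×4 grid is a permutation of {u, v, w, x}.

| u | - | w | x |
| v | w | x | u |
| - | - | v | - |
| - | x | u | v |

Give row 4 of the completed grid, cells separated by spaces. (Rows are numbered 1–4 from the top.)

At row 1, column 2: row 1 has {u,w,x}; column 2 has {w,x}; that leaves v.
At row 3, column 2: row 3 has {v}; column 2 has {v,w,x}; that leaves u.
At row 3, column 4: row 3 has {u,v}; column 4 has {u,v,x}; that leaves w.
At row 4, column 1: row 4 has {u,v,x}; column 1 has {u,v}; that leaves w.

w x u v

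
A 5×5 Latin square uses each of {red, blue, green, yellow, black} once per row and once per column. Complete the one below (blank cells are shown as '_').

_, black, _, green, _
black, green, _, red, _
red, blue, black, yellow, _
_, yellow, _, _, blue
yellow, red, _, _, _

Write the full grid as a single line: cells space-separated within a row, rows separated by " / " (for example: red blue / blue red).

blue black yellow green red / black green blue red yellow / red blue black yellow green / green yellow red black blue / yellow red green blue black

At row 1, column 1: row 1 has {green,black}; column 1 has {red,yellow,black}; that leaves blue.
At row 2, column 5: row 2 has {red,green,black}; column 5 has {blue}; that leaves yellow.
At row 3, column 5: row 3 has {red,blue,yellow,black}; column 5 has {blue,yellow}; that leaves green.
At row 4, column 1: row 4 has {blue,yellow}; column 1 has {red,blue,yellow,black}; that leaves green.
At row 4, column 3: row 4 has {blue,green,yellow}; column 3 has {black}; that leaves red.
At row 4, column 4: row 4 has {red,blue,green,yellow}; column 4 has {red,green,yellow}; that leaves black.
At row 5, column 4: row 5 has {red,yellow}; column 4 has {red,green,yellow,black}; that leaves blue.
At row 5, column 5: row 5 has {red,blue,yellow}; column 5 has {blue,green,yellow}; that leaves black.
At row 1, column 3: row 1 has {blue,green,black}; column 3 has {red,black}; that leaves yellow.
At row 1, column 5: row 1 has {blue,green,yellow,black}; column 5 has {blue,green,yellow,black}; that leaves red.
At row 2, column 3: row 2 has {red,green,yellow,black}; column 3 has {red,yellow,black}; that leaves blue.
At row 5, column 3: row 5 has {red,blue,yellow,black}; column 3 has {red,blue,yellow,black}; that leaves green.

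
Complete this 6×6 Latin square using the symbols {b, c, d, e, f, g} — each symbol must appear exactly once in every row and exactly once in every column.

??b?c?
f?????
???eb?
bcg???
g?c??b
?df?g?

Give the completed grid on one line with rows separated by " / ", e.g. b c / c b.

d f b g c e / f b e c d g / c g d e b f / b c g f e d / g e c d f b / e d f b g c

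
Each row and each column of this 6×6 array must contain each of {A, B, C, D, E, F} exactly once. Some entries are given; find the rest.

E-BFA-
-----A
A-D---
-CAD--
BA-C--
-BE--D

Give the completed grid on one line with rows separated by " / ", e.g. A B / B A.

E D B F A C / D F C E B A / A E D B C F / F C A D E B / B A F C D E / C B E A F D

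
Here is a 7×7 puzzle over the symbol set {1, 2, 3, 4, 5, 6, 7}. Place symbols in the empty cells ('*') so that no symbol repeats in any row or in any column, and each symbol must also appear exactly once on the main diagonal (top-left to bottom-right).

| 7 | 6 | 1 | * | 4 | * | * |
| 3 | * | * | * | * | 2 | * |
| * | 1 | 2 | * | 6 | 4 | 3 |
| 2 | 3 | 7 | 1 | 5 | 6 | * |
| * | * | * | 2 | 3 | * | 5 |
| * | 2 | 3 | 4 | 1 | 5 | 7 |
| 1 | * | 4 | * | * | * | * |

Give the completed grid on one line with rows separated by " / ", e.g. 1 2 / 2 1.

7 6 1 5 4 3 2 / 3 4 5 6 7 2 1 / 5 1 2 7 6 4 3 / 2 3 7 1 5 6 4 / 4 7 6 2 3 1 5 / 6 2 3 4 1 5 7 / 1 5 4 3 2 7 6

At row 1, column 6: row 1 has {1,4,6,7}; column 6 has {2,4,5,6}; that leaves 3.
At row 1, column 7: row 1 has {1,3,4,6,7}; column 7 has {3,5,7}; that leaves 2.
At row 2, column 2: row 2 has {2,3}; column 2 has {1,2,3,6}; the diagonal has {1,2,3,5,7}; that leaves 4.
At row 2, column 5: row 2 has {2,3,4}; column 5 has {1,3,4,5,6}; that leaves 7.
At row 3, column 1: row 3 has {1,2,3,4,6}; column 1 has {1,2,3,7}; that leaves 5.
At row 3, column 4: row 3 has {1,2,3,4,5,6}; column 4 has {1,2,4}; that leaves 7.
At row 4, column 7: row 4 has {1,2,3,5,6,7}; column 7 has {2,3,5,7}; that leaves 4.
At row 5, column 2: row 5 has {2,3,5}; column 2 has {1,2,3,4,6}; that leaves 7.
At row 5, column 3: row 5 has {2,3,5,7}; column 3 has {1,2,3,4,7}; that leaves 6.
At row 5, column 6: row 5 has {2,3,5,6,7}; column 6 has {2,3,4,5,6}; that leaves 1.
At row 6, column 1: row 6 has {1,2,3,4,5,7}; column 1 has {1,2,3,5,7}; that leaves 6.
At row 7, column 2: row 7 has {1,4}; column 2 has {1,2,3,4,6,7}; that leaves 5.
At row 7, column 5: row 7 has {1,4,5}; column 5 has {1,3,4,5,6,7}; that leaves 2.
At row 7, column 6: row 7 has {1,2,4,5}; column 6 has {1,2,3,4,5,6}; that leaves 7.
At row 7, column 7: row 7 has {1,2,4,5,7}; column 7 has {2,3,4,5,7}; the diagonal has {1,2,3,4,5,7}; that leaves 6.
At row 1, column 4: row 1 has {1,2,3,4,6,7}; column 4 has {1,2,4,7}; that leaves 5.
At row 2, column 3: row 2 has {2,3,4,7}; column 3 has {1,2,3,4,6,7}; that leaves 5.
At row 2, column 4: row 2 has {2,3,4,5,7}; column 4 has {1,2,4,5,7}; that leaves 6.
At row 2, column 7: row 2 has {2,3,4,5,6,7}; column 7 has {2,3,4,5,6,7}; that leaves 1.
At row 5, column 1: row 5 has {1,2,3,5,6,7}; column 1 has {1,2,3,5,6,7}; that leaves 4.
At row 7, column 4: row 7 has {1,2,4,5,6,7}; column 4 has {1,2,4,5,6,7}; that leaves 3.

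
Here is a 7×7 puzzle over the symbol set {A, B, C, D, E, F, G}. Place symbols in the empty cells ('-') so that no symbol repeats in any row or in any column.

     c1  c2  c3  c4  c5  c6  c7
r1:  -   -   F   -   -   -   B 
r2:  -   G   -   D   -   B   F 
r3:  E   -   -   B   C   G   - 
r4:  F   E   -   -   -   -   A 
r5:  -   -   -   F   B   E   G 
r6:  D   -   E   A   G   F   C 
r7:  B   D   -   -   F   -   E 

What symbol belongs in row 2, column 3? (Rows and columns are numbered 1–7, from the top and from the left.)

C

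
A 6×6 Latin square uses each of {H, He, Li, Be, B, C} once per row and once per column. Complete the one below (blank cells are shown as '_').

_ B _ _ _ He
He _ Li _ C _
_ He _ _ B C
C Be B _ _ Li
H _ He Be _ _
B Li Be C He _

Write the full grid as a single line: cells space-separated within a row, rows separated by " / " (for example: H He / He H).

Li B C H Be He / He H Li B C Be / Be He H Li B C / C Be B He H Li / H C He Be Li B / B Li Be C He H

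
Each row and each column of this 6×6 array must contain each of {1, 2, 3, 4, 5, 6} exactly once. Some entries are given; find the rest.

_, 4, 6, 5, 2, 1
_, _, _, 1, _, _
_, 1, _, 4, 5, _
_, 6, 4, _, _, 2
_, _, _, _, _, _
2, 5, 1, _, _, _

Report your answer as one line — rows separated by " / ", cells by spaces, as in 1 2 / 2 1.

3 4 6 5 2 1 / 4 2 3 1 6 5 / 6 1 2 4 5 3 / 5 6 4 3 1 2 / 1 3 5 2 4 6 / 2 5 1 6 3 4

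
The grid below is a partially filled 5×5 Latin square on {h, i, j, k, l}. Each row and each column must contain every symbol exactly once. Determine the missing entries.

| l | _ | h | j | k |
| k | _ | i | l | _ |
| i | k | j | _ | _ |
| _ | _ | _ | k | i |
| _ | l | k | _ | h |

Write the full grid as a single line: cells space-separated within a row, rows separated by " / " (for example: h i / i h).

l i h j k / k h i l j / i k j h l / h j l k i / j l k i h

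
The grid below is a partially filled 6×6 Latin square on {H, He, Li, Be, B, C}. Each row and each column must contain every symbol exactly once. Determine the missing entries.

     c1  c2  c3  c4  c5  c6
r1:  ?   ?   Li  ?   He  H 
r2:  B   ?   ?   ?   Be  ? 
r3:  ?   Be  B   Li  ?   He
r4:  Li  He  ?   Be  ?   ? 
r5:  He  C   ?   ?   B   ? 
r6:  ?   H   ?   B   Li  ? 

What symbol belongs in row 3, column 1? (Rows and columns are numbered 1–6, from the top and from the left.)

H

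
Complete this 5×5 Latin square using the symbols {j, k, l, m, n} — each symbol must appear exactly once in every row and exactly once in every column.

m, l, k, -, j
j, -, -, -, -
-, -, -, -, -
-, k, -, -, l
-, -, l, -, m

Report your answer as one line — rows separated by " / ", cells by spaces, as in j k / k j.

Cell (r1,c4): row 1 has {j,k,l,m}; column 4 is empty so far → n.
Cell (r4,c1): row 4 has {k,l}; column 1 has {j,m} → n.
Cell (r5,c1): row 5 has {l,m}; column 1 has {j,m,n} → k.
Cell (r5,c4): row 5 has {k,l,m}; column 4 has {n} → j.
Cell (r3,c1): row 3 is empty so far; column 1 has {j,k,m,n} → l.
Cell (r4,c4): row 4 has {k,l,n}; column 4 has {j,n} → m.
Cell (r5,c2): row 5 has {j,k,l,m}; column 2 has {k,l} → n.
Cell (r2,c2): row 2 has {j}; column 2 has {k,l,n} → m.
Cell (r2,c3): row 2 has {j,m}; column 3 has {k,l} → n.
Cell (r2,c5): row 2 has {j,m,n}; column 5 has {j,l,m} → k.
Cell (r3,c2): row 3 has {l}; column 2 has {k,l,m,n} → j.
Cell (r3,c3): row 3 has {j,l}; column 3 has {k,l,n} → m.
Cell (r3,c4): row 3 has {j,l,m}; column 4 has {j,m,n} → k.
Cell (r3,c5): row 3 has {j,k,l,m}; column 5 has {j,k,l,m} → n.
Cell (r4,c3): row 4 has {k,l,m,n}; column 3 has {k,l,m,n} → j.
Cell (r2,c4): row 2 has {j,k,m,n}; column 4 has {j,k,m,n} → l.

m l k n j / j m n l k / l j m k n / n k j m l / k n l j m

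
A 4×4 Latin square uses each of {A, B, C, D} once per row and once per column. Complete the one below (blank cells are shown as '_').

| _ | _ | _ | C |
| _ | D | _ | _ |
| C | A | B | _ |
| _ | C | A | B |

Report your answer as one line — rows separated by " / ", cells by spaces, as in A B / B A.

A B D C / B D C A / C A B D / D C A B

(r1,c2): row 1 has {C}; column 2 has {A,C,D}, so it must be B.
(r1,c3): row 1 has {B,C}; column 3 has {A,B}, so it must be D.
(r2,c3): row 2 has {D}; column 3 has {A,B,D}, so it must be C.
(r2,c4): row 2 has {C,D}; column 4 has {B,C}, so it must be A.
(r3,c4): row 3 has {A,B,C}; column 4 has {A,B,C}, so it must be D.
(r4,c1): row 4 has {A,B,C}; column 1 has {C}, so it must be D.
(r1,c1): row 1 has {B,C,D}; column 1 has {C,D}, so it must be A.
(r2,c1): row 2 has {A,C,D}; column 1 has {A,C,D}, so it must be B.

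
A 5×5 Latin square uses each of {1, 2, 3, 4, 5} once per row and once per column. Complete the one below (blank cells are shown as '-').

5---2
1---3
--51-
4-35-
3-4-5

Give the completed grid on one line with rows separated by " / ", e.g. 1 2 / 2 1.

(r1,c3): row 1 has {2,5}; column 3 has {3,4,5}, so it must be 1.
(r2,c3): row 2 has {1,3}; column 3 has {1,3,4,5}, so it must be 2.
(r2,c4): row 2 has {1,2,3}; column 4 has {1,5}, so it must be 4.
(r3,c1): row 3 has {1,5}; column 1 has {1,3,4,5}, so it must be 2.
(r3,c5): row 3 has {1,2,5}; column 5 has {2,3,5}, so it must be 4.
(r4,c5): row 4 has {3,4,5}; column 5 has {2,3,4,5}, so it must be 1.
(r5,c4): row 5 has {3,4,5}; column 4 has {1,4,5}, so it must be 2.
(r1,c4): row 1 has {1,2,5}; column 4 has {1,2,4,5}, so it must be 3.
(r2,c2): row 2 has {1,2,3,4}; column 2 is empty so far, so it must be 5.
(r3,c2): row 3 has {1,2,4,5}; column 2 has {5}, so it must be 3.
(r4,c2): row 4 has {1,3,4,5}; column 2 has {3,5}, so it must be 2.
(r5,c2): row 5 has {2,3,4,5}; column 2 has {2,3,5}, so it must be 1.
(r1,c2): row 1 has {1,2,3,5}; column 2 has {1,2,3,5}, so it must be 4.

5 4 1 3 2 / 1 5 2 4 3 / 2 3 5 1 4 / 4 2 3 5 1 / 3 1 4 2 5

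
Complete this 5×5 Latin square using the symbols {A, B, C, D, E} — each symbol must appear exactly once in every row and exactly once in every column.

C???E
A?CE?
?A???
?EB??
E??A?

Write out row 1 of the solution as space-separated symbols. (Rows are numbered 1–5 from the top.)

C D A B E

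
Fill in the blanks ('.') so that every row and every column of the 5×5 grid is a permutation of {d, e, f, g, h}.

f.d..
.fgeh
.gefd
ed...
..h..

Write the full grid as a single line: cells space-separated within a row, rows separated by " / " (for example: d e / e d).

f h d g e / d f g e h / h g e f d / e d f h g / g e h d f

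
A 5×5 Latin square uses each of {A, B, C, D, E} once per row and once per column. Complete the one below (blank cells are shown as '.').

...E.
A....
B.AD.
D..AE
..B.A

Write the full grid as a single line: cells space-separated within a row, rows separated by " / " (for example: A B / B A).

C A D E B / A C E B D / B E A D C / D B C A E / E D B C A

(r1,c1) = C
(r1,c3) = D
(r1,c5) = B
(r3,c5) = C
(r4,c3) = C
(r5,c1) = E
(r5,c4) = C
(r1,c2) = A
(r2,c3) = E
(r2,c4) = B
(r2,c5) = D
(r3,c2) = E
(r4,c2) = B
(r5,c2) = D
(r2,c2) = C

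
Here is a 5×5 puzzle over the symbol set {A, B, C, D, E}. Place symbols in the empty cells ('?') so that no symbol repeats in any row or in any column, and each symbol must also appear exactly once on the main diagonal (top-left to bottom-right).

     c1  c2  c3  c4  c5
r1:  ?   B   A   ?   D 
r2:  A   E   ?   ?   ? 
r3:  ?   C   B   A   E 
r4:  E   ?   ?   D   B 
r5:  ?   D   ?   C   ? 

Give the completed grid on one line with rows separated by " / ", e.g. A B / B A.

Cell (r1,c1): row 1 has {A,B,D}; column 1 has {A,E}; the diagonal has {B,D,E} → C.
Cell (r1,c4): row 1 has {A,B,C,D}; column 4 has {A,C,D} → E.
Cell (r2,c4): row 2 has {A,E}; column 4 has {A,C,D,E} → B.
Cell (r2,c5): row 2 has {A,B,E}; column 5 has {B,D,E} → C.
Cell (r3,c1): row 3 has {A,B,C,E}; column 1 has {A,C,E} → D.
Cell (r4,c2): row 4 has {B,D,E}; column 2 has {B,C,D,E} → A.
Cell (r4,c3): row 4 has {A,B,D,E}; column 3 has {A,B} → C.
Cell (r5,c1): row 5 has {C,D}; column 1 has {A,C,D,E} → B.
Cell (r5,c3): row 5 has {B,C,D}; column 3 has {A,B,C} → E.
Cell (r5,c5): row 5 has {B,C,D,E}; column 5 has {B,C,D,E}; the diagonal has {B,C,D,E} → A.
Cell (r2,c3): row 2 has {A,B,C,E}; column 3 has {A,B,C,E} → D.

C B A E D / A E D B C / D C B A E / E A C D B / B D E C A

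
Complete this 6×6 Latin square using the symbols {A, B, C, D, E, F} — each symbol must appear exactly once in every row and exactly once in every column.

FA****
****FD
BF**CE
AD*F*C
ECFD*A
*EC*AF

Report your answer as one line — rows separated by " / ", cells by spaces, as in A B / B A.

F A E C D B / C B A E F D / B F D A C E / A D B F E C / E C F D B A / D E C B A F

Cell (r1,c6): row 1 has {A,F}; column 6 has {A,C,D,E,F} → B.
Cell (r2,c1): row 2 has {D,F}; column 1 has {A,B,E,F} → C.
Cell (r2,c2): row 2 has {C,D,F}; column 2 has {A,C,D,E,F} → B.
Cell (r3,c4): row 3 has {B,C,E,F}; column 4 has {D,F} → A.
Cell (r5,c5): row 5 has {A,C,D,E,F}; column 5 has {A,C,F} → B.
Cell (r6,c1): row 6 has {A,C,E,F}; column 1 has {A,B,C,E,F} → D.
Cell (r6,c4): row 6 has {A,C,D,E,F}; column 4 has {A,D,F} → B.
Cell (r2,c4): row 2 has {B,C,D,F}; column 4 has {A,B,D,F} → E.
Cell (r3,c3): row 3 has {A,B,C,E,F}; column 3 has {C,F} → D.
Cell (r4,c5): row 4 has {A,C,D,F}; column 5 has {A,B,C,F} → E.
Cell (r1,c3): row 1 has {A,B,F}; column 3 has {C,D,F} → E.
Cell (r1,c4): row 1 has {A,B,E,F}; column 4 has {A,B,D,E,F} → C.
Cell (r1,c5): row 1 has {A,B,C,E,F}; column 5 has {A,B,C,E,F} → D.
Cell (r2,c3): row 2 has {B,C,D,E,F}; column 3 has {C,D,E,F} → A.
Cell (r4,c3): row 4 has {A,C,D,E,F}; column 3 has {A,C,D,E,F} → B.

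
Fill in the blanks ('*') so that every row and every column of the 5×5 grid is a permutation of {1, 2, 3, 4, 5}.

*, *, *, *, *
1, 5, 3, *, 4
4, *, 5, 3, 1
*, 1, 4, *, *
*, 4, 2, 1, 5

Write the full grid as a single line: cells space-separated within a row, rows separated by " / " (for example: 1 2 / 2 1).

(r1,c3) = 1
(r2,c4) = 2
(r3,c2) = 2
(r4,c4) = 5
(r5,c1) = 3
(r1,c2) = 3
(r1,c4) = 4
(r1,c5) = 2
(r4,c1) = 2
(r4,c5) = 3
(r1,c1) = 5

5 3 1 4 2 / 1 5 3 2 4 / 4 2 5 3 1 / 2 1 4 5 3 / 3 4 2 1 5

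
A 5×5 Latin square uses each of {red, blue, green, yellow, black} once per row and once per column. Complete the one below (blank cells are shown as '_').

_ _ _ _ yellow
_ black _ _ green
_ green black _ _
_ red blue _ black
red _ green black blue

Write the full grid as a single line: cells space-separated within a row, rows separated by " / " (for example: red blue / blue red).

black blue red green yellow / blue black yellow red green / yellow green black blue red / green red blue yellow black / red yellow green black blue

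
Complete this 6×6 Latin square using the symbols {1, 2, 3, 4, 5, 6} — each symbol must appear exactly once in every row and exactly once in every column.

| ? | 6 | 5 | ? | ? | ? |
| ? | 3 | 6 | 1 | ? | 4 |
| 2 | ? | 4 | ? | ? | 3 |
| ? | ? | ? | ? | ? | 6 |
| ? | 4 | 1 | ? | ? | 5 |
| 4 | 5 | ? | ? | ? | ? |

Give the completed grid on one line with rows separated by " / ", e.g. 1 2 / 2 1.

3 6 5 4 1 2 / 5 3 6 1 2 4 / 2 1 4 6 5 3 / 1 2 3 5 4 6 / 6 4 1 2 3 5 / 4 5 2 3 6 1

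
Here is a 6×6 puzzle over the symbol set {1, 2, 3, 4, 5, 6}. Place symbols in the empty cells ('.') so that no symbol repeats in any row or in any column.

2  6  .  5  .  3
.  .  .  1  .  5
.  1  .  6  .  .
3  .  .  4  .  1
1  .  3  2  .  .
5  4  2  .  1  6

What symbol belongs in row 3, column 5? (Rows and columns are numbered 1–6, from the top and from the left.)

3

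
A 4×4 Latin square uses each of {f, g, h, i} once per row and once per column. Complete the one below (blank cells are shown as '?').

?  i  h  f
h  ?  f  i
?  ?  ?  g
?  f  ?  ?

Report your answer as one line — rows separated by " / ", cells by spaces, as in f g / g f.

g i h f / h g f i / f h i g / i f g h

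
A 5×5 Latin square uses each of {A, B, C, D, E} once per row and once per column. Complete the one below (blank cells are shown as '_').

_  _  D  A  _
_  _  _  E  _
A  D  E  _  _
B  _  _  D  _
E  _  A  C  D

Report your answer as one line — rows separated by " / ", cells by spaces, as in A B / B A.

C E D A B / D C B E A / A D E B C / B A C D E / E B A C D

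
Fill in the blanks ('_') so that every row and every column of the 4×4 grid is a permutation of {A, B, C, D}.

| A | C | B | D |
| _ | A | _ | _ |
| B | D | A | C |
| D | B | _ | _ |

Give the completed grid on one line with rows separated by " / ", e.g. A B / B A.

A C B D / C A D B / B D A C / D B C A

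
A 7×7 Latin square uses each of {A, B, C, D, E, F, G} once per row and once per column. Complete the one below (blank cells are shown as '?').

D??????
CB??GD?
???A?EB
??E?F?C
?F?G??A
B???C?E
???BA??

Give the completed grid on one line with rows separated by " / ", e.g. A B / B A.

D A B C E F G / C B A E G D F / G C F A D E B / A G E D F B C / E F D G B C A / B D G F C A E / F E C B A G D

At row 2, column 7: row 2 has {B,C,D,G}; column 7 has {A,B,C,E}; that leaves F.
At row 3, column 5: row 3 has {A,B,E}; column 5 has {A,C,F,G}; that leaves D.
At row 4, column 4: row 4 has {C,E,F}; column 4 has {A,B,G}; that leaves D.
At row 5, column 1: row 5 has {A,F,G}; column 1 has {B,C,D}; that leaves E.
At row 5, column 5: row 5 has {A,E,F,G}; column 5 has {A,C,D,F,G}; that leaves B.
At row 5, column 6: row 5 has {A,B,E,F,G}; column 6 has {D,E}; that leaves C.
At row 6, column 4: row 6 has {B,C,E}; column 4 has {A,B,D,G}; that leaves F.
At row 1, column 5: row 1 has {D}; column 5 has {A,B,C,D,F,G}; that leaves E.
At row 1, column 7: row 1 has {D,E}; column 7 has {A,B,C,E,F}; that leaves G.
At row 2, column 3: row 2 has {B,C,D,F,G}; column 3 has {E}; that leaves A.
At row 2, column 4: row 2 has {A,B,C,D,F,G}; column 4 has {A,B,D,F,G}; that leaves E.
At row 5, column 3: row 5 has {A,B,C,E,F,G}; column 3 has {A,E}; that leaves D.
At row 6, column 3: row 6 has {B,C,E,F}; column 3 has {A,D,E}; that leaves G.
At row 6, column 6: row 6 has {B,C,E,F,G}; column 6 has {C,D,E}; that leaves A.
At row 7, column 7: row 7 has {A,B}; column 7 has {A,B,C,E,F,G}; that leaves D.
At row 1, column 4: row 1 has {D,E,G}; column 4 has {A,B,D,E,F,G}; that leaves C.
At row 6, column 2: row 6 has {A,B,C,E,F,G}; column 2 has {B,F}; that leaves D.
At row 1, column 2: row 1 has {C,D,E,G}; column 2 has {B,D,F}; that leaves A.
At row 4, column 2: row 4 has {C,D,E,F}; column 2 has {A,B,D,F}; that leaves G.
At row 4, column 6: row 4 has {C,D,E,F,G}; column 6 has {A,C,D,E}; that leaves B.
At row 1, column 6: row 1 has {A,C,D,E,G}; column 6 has {A,B,C,D,E}; that leaves F.
At row 3, column 2: row 3 has {A,B,D,E}; column 2 has {A,B,D,F,G}; that leaves C.
At row 3, column 3: row 3 has {A,B,C,D,E}; column 3 has {A,D,E,G}; that leaves F.
At row 4, column 1: row 4 has {B,C,D,E,F,G}; column 1 has {B,C,D,E}; that leaves A.
At row 7, column 2: row 7 has {A,B,D}; column 2 has {A,B,C,D,F,G}; that leaves E.
At row 7, column 3: row 7 has {A,B,D,E}; column 3 has {A,D,E,F,G}; that leaves C.
At row 7, column 6: row 7 has {A,B,C,D,E}; column 6 has {A,B,C,D,E,F}; that leaves G.
At row 1, column 3: row 1 has {A,C,D,E,F,G}; column 3 has {A,C,D,E,F,G}; that leaves B.
At row 3, column 1: row 3 has {A,B,C,D,E,F}; column 1 has {A,B,C,D,E}; that leaves G.
At row 7, column 1: row 7 has {A,B,C,D,E,G}; column 1 has {A,B,C,D,E,G}; that leaves F.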